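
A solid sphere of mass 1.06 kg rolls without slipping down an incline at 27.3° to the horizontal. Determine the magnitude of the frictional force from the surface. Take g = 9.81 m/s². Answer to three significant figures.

The moment of inertia is (2/5)MR², giving k ≡ I/(MR²) = 0.4.
Newton's second law down the slope: Mg sinθ − f = Ma. The torque equation fR = Iα (with α = a/R) gives f = kMa.
Combining, a = g sinθ/(1+k) and f = kMa = kMg sinθ/(1+k).
f = 0.4 × 1.06 × 9.81 × sin27.3° / 1.4 ≈ 1.36 N.

f ≈ 1.36 N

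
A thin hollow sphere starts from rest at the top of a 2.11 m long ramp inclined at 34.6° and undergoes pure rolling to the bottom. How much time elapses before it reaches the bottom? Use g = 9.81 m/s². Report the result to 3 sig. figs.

With I = (2/3)MR², the ratio k = I/(MR²) is 2/3.
Along the incline Mg sinθ − f = Ma, and torque about the center fR = Iα = kMR²(a/R) gives f = kMa.
Hence a = g sinθ/(1+k) = 9.81×sin34.6°/1.667 = 3.342 m/s².
Starting from rest, L = ½at², so t = √(2L/a) = √(2×2.11/3.342) ≈ 1.12 s.

t ≈ 1.12 s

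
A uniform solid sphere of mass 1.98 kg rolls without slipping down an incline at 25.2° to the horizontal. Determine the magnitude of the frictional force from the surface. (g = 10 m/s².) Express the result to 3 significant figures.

For this body I = (2/5)MR², i.e. k = I/(MR²) = 0.4.
Newton's second law down the slope: Mg sinθ − f = Ma. The torque equation fR = Iα (with α = a/R) gives f = kMa.
Combining, a = g sinθ/(1+k) and f = kMa = kMg sinθ/(1+k).
f = 0.4 × 1.98 × 10 × sin25.2° / 1.4 ≈ 2.41 N.

f ≈ 2.41 N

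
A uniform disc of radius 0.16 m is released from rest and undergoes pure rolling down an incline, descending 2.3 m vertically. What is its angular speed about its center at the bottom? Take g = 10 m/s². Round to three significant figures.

With I = (1/2)MR², the ratio k = I/(MR²) is 0.5.
Pure rolling means v = ωR; then KE = ½Mv² + ½I(v/R)² = ½(1+k)Mv² = (3/4)Mv².
Energy conservation Mgh = ½(1+k)Mv² gives v = √(2gh/(1+k)) = √(2 × 10 × 2.3 / 1.5) = 5.538 m/s.
Then ω = v/R = 5.538 / 0.16 ≈ 34.6 rad/s.

ω ≈ 34.6 rad/s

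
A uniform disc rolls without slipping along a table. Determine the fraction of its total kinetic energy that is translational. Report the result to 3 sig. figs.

fraction ≈ 0.667

With I = (1/2)MR², the ratio k = I/(MR²) is 0.5.
With ω = v/R, KE_trans = ½Mv² and KE_rot = ½Iω² = ½kMv², so KE_total = ½(1+k)Mv².
The translational fraction is therefore 1/(1+k) = 1/1.5 ≈ 0.667.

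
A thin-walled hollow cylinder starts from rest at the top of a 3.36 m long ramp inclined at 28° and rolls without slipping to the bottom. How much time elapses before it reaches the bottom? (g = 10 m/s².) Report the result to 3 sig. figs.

For this body I = MR², i.e. k = I/(MR²) = 1.
Translational: Mg sinθ − f = Ma. Rotational about the CM: fR = Iα = kMRa, so f = kMa.
Hence a = g sinθ/(1+k) = 10×sin28°/2 = 2.347 m/s².
With constant a from rest, t = √(2L/a) = √(2·3.36/2.347) ≈ 1.69 s.

t ≈ 1.69 s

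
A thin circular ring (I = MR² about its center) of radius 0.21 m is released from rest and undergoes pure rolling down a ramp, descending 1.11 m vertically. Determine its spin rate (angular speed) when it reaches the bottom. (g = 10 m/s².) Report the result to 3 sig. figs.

ω ≈ 15.9 rad/s

The moment of inertia is MR², giving k ≡ I/(MR²) = 1.
Rolling without slipping gives ω = v/R, so the total kinetic energy is ½Mv² + ½Iω² = ½(1+k)Mv² = Mv².
Energy conservation Mgh = ½(1+k)Mv² gives v = √(2gh/(1+k)) = √(2 × 10 × 1.11 / 2) = 3.332 m/s.
Then ω = v/R = 3.332 / 0.21 ≈ 15.9 rad/s.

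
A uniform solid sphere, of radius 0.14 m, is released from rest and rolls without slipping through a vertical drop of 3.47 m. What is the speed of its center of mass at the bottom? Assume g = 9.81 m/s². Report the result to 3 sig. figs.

Here I = (2/5)MR², so the shape factor k = I/(MR²) = 0.4.
Pure rolling means v = ωR; then KE = ½Mv² + ½I(v/R)² = ½(1+k)Mv² = (7/10)Mv².
Setting Mgh = (7/10)Mv² gives v = √(2gh/(1+k)) = √(2·9.81·3.47/1.4) ≈ 6.97 m/s.

v ≈ 6.97 m/s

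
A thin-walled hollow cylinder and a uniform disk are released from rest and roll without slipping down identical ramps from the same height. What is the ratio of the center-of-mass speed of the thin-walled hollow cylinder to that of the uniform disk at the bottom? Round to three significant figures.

Each satisfies Mgh = ½(1+k)Mv² with k = I/(MR²), so v ∝ 1/√(1+k).
For the thin-walled hollow cylinder k = 1; for the uniform disk k = 0.5.
v₁/v₂ = √((1+k₂)/(1+k₁)) = √(1.5/2) ≈ 0.866.

v_ratio ≈ 0.866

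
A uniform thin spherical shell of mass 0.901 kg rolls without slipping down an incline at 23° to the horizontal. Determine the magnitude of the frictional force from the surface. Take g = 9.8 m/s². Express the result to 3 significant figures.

f ≈ 1.38 N

For this body I = (2/3)MR², i.e. k = I/(MR²) = 2/3.
Along the incline Mg sinθ − f = Ma, and torque about the center fR = Iα = kMR²(a/R) gives f = kMa.
Combining, a = g sinθ/(1+k) and f = kMa = kMg sinθ/(1+k).
f = (2/3) × 0.901 × 9.8 × sin23° / 1.667 ≈ 1.38 N.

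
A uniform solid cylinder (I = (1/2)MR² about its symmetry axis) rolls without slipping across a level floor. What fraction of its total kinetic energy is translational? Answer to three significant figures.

The moment of inertia is (1/2)MR², giving k ≡ I/(MR²) = 0.5.
With ω = v/R, KE_trans = ½Mv² and KE_rot = ½Iω² = ½kMv², so KE_total = ½(1+k)Mv².
The translational fraction is therefore 1/(1+k) = 1/1.5 ≈ 0.667.

fraction ≈ 0.667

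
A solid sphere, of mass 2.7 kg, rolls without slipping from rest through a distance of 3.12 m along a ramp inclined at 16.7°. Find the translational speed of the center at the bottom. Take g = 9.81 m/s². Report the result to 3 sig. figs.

v ≈ 3.54 m/s

For this body I = (2/5)MR², i.e. k = I/(MR²) = 0.4.
Rolling without slipping gives ω = v/R, so the total kinetic energy is ½Mv² + ½Iω² = ½(1+k)Mv² = (7/10)Mv².
The vertical drop is h = L sinθ = 3.12 × sin16.7° = 0.8966 m.
Energy conservation: Mgh = (7/10)Mv², so v = √(2gh/(1+k)) = √(2 × 9.81 × 0.8966 / 1.4) ≈ 3.54 m/s.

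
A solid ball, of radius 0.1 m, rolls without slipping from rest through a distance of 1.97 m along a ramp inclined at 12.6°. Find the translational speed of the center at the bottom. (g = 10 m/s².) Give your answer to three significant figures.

Here I = (2/5)MR², so the shape factor k = I/(MR²) = 0.4.
Since it rolls without slipping, ω = v/R and KE = ½Mv² + ½Iω² = ½(1+k)Mv² = (7/10)Mv².
The vertical drop is h = L sinθ = 1.97 × sin12.6° = 0.4297 m.
Setting Mgh = (7/10)Mv² gives v = √(2gh/(1+k)) = √(2·10·0.4297/1.4) ≈ 2.48 m/s.

v ≈ 2.48 m/s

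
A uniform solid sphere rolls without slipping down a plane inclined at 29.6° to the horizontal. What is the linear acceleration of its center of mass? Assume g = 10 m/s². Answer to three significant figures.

a ≈ 3.53 m/s²

With I = (2/5)MR², the ratio k = I/(MR²) is 0.4.
Translational: Mg sinθ − f = Ma. Rotational about the CM: fR = Iα = kMRa, so f = kMa.
Eliminating f: Mg sinθ = (1+k)Ma, so a = g sinθ/(1+k) = 10 × sin29.6° / 1.4 ≈ 3.53 m/s².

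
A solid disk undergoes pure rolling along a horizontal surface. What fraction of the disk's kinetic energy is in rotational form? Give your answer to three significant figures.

The moment of inertia is (1/2)MR², giving k ≡ I/(MR²) = 0.5.
Since ω = v/R, the translational part is ½Mv² and the rotational part is ½I(v/R)² = ½kMv²; the total is ½(1+k)Mv².
The rotational fraction is therefore k/(1+k) = 0.5/1.5 ≈ 0.333.

fraction ≈ 0.333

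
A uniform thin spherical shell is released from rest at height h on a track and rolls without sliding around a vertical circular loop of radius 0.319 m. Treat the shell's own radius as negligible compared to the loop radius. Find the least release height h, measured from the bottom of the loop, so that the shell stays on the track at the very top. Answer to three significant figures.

h_min ≈ 0.904 m

With I = (2/3)MR², the ratio k = I/(MR²) is 2/3.
At the top, contact is just lost when gravity alone supplies the centripetal force: Mg = Mv_top²/r, i.e. v_top² = gr.
With ω = v/R, the kinetic energy at speed v is ½(1+k)Mv² = (5/6)Mv².
Energy conservation from release (height h) to the top (height 2r): Mgh = Mg(2r) + (5/6)M·gr.
Thus h_min = 2r + (1+k)r/2 = r(2 + 1.667/2) = 0.319 × 2.833 ≈ 0.904 m.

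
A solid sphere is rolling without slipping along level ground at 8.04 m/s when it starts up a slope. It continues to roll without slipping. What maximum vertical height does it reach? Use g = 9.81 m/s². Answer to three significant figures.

h ≈ 4.61 m

For this body I = (2/5)MR², i.e. k = I/(MR²) = 0.4.
Rolling without slipping gives ω = v/R, so the total kinetic energy is ½Mv² + ½Iω² = ½(1+k)Mv² = (7/10)Mv².
All of this converts to potential energy at the highest point: (7/10)Mv₀² = Mgh.
Thus h = (1+k)v₀²/(2g) = 1.4 × 8.04² / (2 × 9.81) ≈ 4.61 m.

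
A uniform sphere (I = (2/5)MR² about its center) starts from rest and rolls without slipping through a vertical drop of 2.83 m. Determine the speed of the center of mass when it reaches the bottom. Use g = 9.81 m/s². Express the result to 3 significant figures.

The moment of inertia is (2/5)MR², giving k ≡ I/(MR²) = 0.4.
The rolling condition ω = v/R makes the rotational term ½I(v/R)² = ½kMv², so KE_total = ½(1+k)Mv² = (7/10)Mv².
Setting Mgh = (7/10)Mv² gives v = √(2gh/(1+k)) = √(2·9.81·2.83/1.4) ≈ 6.30 m/s.

v ≈ 6.30 m/s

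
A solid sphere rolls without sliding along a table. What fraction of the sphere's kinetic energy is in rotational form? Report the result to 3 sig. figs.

For this body I = (2/5)MR², i.e. k = I/(MR²) = 0.4.
Since ω = v/R, the translational part is ½Mv² and the rotational part is ½I(v/R)² = ½kMv²; the total is ½(1+k)Mv².
The rotational fraction is therefore k/(1+k) = 0.4/1.4 ≈ 0.286.

fraction ≈ 0.286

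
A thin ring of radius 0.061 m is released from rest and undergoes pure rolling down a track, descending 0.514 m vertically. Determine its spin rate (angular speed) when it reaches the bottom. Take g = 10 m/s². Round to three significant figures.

ω ≈ 37.2 rad/s

Here I = MR², so the shape factor k = I/(MR²) = 1.
Pure rolling means v = ωR; then KE = ½Mv² + ½I(v/R)² = ½(1+k)Mv² = Mv².
Energy conservation Mgh = ½(1+k)Mv² gives v = √(2gh/(1+k)) = √(2 × 10 × 0.514 / 2) = 2.267 m/s.
Then ω = v/R = 2.267 / 0.061 ≈ 37.2 rad/s.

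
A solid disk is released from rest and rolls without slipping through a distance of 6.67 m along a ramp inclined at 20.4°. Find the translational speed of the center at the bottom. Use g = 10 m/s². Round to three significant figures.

For this body I = (1/2)MR², i.e. k = I/(MR²) = 0.5.
Pure rolling means v = ωR; then KE = ½Mv² + ½I(v/R)² = ½(1+k)Mv² = (3/4)Mv².
The vertical drop is h = L sinθ = 6.67 × sin20.4° = 2.325 m.
Energy conservation: Mgh = (3/4)Mv², so v = √(2gh/(1+k)) = √(2 × 10 × 2.325 / 1.5) ≈ 5.57 m/s.

v ≈ 5.57 m/s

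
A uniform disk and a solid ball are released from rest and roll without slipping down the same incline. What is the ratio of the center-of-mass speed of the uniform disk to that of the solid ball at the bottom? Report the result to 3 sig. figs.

v_ratio ≈ 0.966

Each satisfies Mgh = ½(1+k)Mv² with k = I/(MR²), so v ∝ 1/√(1+k).
For the uniform disk k = 0.5; for the solid ball k = 0.4.
v₁/v₂ = √((1+k₂)/(1+k₁)) = √(1.4/1.5) ≈ 0.966.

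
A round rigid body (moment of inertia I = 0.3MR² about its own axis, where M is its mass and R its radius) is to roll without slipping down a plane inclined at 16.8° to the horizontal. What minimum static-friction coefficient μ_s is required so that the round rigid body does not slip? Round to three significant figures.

μ_min ≈ 0.0697

Here I = 0.3MR², so the shape factor k = I/(MR²) = 0.3.
Newton's second law down the slope: Mg sinθ − f = Ma. The torque equation fR = Iα (with α = a/R) gives f = kMa.
These give a = g sinθ/(1+k) and the required friction f = kMg sinθ/(1+k).
With N = Mg cosθ, the no-slip condition f ≤ μN gives μ_min = f/N = k tanθ/(1+k).
μ_min = 0.3 × tan16.8° / 1.3 ≈ 0.0697.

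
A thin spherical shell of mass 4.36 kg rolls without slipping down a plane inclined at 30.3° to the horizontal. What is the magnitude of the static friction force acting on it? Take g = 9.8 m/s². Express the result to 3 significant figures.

The moment of inertia is (2/3)MR², giving k ≡ I/(MR²) = 2/3.
Along the incline Mg sinθ − f = Ma, and torque about the center fR = Iα = kMR²(a/R) gives f = kMa.
Combining, a = g sinθ/(1+k) and f = kMa = kMg sinθ/(1+k).
f = (2/3) × 4.36 × 9.8 × sin30.3° / 1.667 ≈ 8.62 N.

f ≈ 8.62 N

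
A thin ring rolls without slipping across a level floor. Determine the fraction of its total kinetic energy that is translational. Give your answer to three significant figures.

The moment of inertia is MR², giving k ≡ I/(MR²) = 1.
With ω = v/R, KE_trans = ½Mv² and KE_rot = ½Iω² = ½kMv², so KE_total = ½(1+k)Mv².
The translational fraction is therefore 1/(1+k) = 1/2 ≈ 0.500.

fraction ≈ 0.500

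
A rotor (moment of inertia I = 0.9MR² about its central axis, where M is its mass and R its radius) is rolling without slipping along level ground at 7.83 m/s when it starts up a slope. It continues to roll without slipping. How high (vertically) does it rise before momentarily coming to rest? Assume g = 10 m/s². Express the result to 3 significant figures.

h ≈ 5.82 m

With I = 0.9MR², the ratio k = I/(MR²) is 0.9.
The rolling condition ω = v/R makes the rotational term ½I(v/R)² = ½kMv², so KE_total = ½(1+k)Mv² = (19/20)Mv².
At the top the kinetic energy is zero, so (19/20)Mv₀² = Mgh.
Thus h = (1+k)v₀²/(2g) = 1.9 × 7.83² / (2 × 10) ≈ 5.82 m.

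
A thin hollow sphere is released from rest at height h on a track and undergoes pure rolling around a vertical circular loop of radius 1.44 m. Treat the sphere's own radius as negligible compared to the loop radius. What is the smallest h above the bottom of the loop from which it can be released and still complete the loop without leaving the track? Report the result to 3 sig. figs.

Here I = (2/3)MR², so the shape factor k = I/(MR²) = 2/3.
At the top, contact is just lost when gravity alone supplies the centripetal force: Mg = Mv_top²/r, i.e. v_top² = gr.
With ω = v/R, the kinetic energy at speed v is ½(1+k)Mv² = (5/6)Mv².
Energy conservation from release (height h) to the top (height 2r): Mgh = Mg(2r) + (5/6)M·gr.
Thus h_min = 2r + (1+k)r/2 = r(2 + 1.667/2) = 1.44 × 2.833 ≈ 4.08 m.

h_min ≈ 4.08 m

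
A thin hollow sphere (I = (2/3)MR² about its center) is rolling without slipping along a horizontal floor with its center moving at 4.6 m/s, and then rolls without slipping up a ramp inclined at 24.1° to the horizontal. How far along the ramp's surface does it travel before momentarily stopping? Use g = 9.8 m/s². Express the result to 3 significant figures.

Here I = (2/3)MR², so the shape factor k = I/(MR²) = 2/3.
The rolling condition ω = v/R makes the rotational term ½I(v/R)² = ½kMv², so KE_total = ½(1+k)Mv² = (5/6)Mv².
Setting this equal to Mgh gives the vertical rise h = (1+k)v₀²/(2g) = 1.667×4.6²/(2×9.8) = 1.799 m.
The distance along the slope is d = h/sinθ = 1.799/sin24.1° ≈ 4.41 m.

d ≈ 4.41 m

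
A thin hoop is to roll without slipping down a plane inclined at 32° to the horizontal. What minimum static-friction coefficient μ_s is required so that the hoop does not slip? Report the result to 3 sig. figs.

Here I = MR², so the shape factor k = I/(MR²) = 1.
Along the incline Mg sinθ − f = Ma, and torque about the center fR = Iα = kMR²(a/R) gives f = kMa.
These give a = g sinθ/(1+k) and the required friction f = kMg sinθ/(1+k).
With N = Mg cosθ, the no-slip condition f ≤ μN gives μ_min = f/N = k tanθ/(1+k).
μ_min = 1 × tan32° / 2 ≈ 0.312.

μ_min ≈ 0.312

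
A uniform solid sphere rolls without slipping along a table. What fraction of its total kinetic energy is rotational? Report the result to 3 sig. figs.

fraction ≈ 0.286

Here I = (2/5)MR², so the shape factor k = I/(MR²) = 0.4.
With ω = v/R, KE_trans = ½Mv² and KE_rot = ½Iω² = ½kMv², so KE_total = ½(1+k)Mv².
The rotational fraction is therefore k/(1+k) = 0.4/1.4 ≈ 0.286.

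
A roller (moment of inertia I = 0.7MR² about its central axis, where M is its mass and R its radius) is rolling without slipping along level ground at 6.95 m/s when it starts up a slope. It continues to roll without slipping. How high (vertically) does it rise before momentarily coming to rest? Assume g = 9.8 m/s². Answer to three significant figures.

h ≈ 4.19 m

The moment of inertia is 0.7MR², giving k ≡ I/(MR²) = 0.7.
Since it rolls without slipping, ω = v/R and KE = ½Mv² + ½Iω² = ½(1+k)Mv² = (17/20)Mv².
All of this converts to potential energy at the highest point: (17/20)Mv₀² = Mgh.
Thus h = (1+k)v₀²/(2g) = 1.7 × 6.95² / (2 × 9.8) ≈ 4.19 m.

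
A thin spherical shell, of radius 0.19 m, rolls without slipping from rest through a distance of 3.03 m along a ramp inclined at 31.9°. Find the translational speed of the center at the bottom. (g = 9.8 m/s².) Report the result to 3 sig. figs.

v ≈ 4.34 m/s

The moment of inertia is (2/3)MR², giving k ≡ I/(MR²) = 2/3.
Since it rolls without slipping, ω = v/R and KE = ½Mv² + ½Iω² = ½(1+k)Mv² = (5/6)Mv².
The vertical drop is h = L sinθ = 3.03 × sin31.9° = 1.601 m.
Energy conservation: Mgh = (5/6)Mv², so v = √(2gh/(1+k)) = √(2 × 9.8 × 1.601 / 1.667) ≈ 4.34 m/s.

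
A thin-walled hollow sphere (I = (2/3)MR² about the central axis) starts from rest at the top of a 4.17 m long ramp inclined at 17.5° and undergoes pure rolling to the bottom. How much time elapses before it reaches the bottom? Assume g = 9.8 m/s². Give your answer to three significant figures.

t ≈ 2.17 s

Here I = (2/3)MR², so the shape factor k = I/(MR²) = 2/3.
Newton's second law down the slope: Mg sinθ − f = Ma. The torque equation fR = Iα (with α = a/R) gives f = kMa.
Hence a = g sinθ/(1+k) = 9.8×sin17.5°/1.667 = 1.768 m/s².
With constant a from rest, t = √(2L/a) = √(2·4.17/1.768) ≈ 2.17 s.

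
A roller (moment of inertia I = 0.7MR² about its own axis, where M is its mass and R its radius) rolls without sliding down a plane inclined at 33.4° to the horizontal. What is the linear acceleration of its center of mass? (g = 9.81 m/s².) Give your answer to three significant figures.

For this body I = 0.7MR², i.e. k = I/(MR²) = 0.7.
Translational: Mg sinθ − f = Ma. Rotational about the CM: fR = Iα = kMRa, so f = kMa.
Eliminating f: Mg sinθ = (1+k)Ma, so a = g sinθ/(1+k) = 9.81 × sin33.4° / 1.7 ≈ 3.18 m/s².

a ≈ 3.18 m/s²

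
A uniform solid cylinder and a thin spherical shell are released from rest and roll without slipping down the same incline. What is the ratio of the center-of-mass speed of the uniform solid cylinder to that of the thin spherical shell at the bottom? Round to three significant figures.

v_ratio ≈ 1.05

Each satisfies Mgh = ½(1+k)Mv² with k = I/(MR²), so v ∝ 1/√(1+k).
For the uniform solid cylinder k = 0.5; for the thin spherical shell k = 2/3.
v₁/v₂ = √((1+k₂)/(1+k₁)) = √(1.667/1.5) ≈ 1.05.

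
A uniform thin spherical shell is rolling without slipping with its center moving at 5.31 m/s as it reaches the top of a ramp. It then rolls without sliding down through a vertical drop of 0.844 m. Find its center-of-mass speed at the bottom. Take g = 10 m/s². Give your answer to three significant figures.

With I = (2/3)MR², the ratio k = I/(MR²) is 2/3.
The rolling condition ω = v/R makes the rotational term ½I(v/R)² = ½kMv², so KE_total = ½(1+k)Mv² = (5/6)Mv².
Conserving energy between top and bottom: (5/6)Mv² = (5/6)Mv₀² + Mgh, hence v² = v₀² + 2gh/(1+k).
v = √(5.31² + 2×10×0.844/1.667) = √38.32 ≈ 6.19 m/s.

v ≈ 6.19 m/s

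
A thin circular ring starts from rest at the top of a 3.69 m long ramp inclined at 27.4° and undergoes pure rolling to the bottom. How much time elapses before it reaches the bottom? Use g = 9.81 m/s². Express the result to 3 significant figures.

t ≈ 1.81 s

With I = MR², the ratio k = I/(MR²) is 1.
Translational: Mg sinθ − f = Ma. Rotational about the CM: fR = Iα = kMRa, so f = kMa.
Hence a = g sinθ/(1+k) = 9.81×sin27.4°/2 = 2.257 m/s².
With constant a from rest, t = √(2L/a) = √(2·3.69/2.257) ≈ 1.81 s.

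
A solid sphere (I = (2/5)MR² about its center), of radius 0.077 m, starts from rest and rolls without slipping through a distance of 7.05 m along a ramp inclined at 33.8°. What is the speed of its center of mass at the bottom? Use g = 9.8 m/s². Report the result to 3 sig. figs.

v ≈ 7.41 m/s

For this body I = (2/5)MR², i.e. k = I/(MR²) = 0.4.
Since it rolls without slipping, ω = v/R and KE = ½Mv² + ½Iω² = ½(1+k)Mv² = (7/10)Mv².
The vertical drop is h = L sinθ = 7.05 × sin33.8° = 3.922 m.
Energy conservation: Mgh = (7/10)Mv², so v = √(2gh/(1+k)) = √(2 × 9.8 × 3.922 / 1.4) ≈ 7.41 m/s.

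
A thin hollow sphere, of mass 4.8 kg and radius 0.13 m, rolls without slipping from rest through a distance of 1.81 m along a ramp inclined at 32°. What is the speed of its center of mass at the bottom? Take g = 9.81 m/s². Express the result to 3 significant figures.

For this body I = (2/3)MR², i.e. k = I/(MR²) = 2/3.
Rolling without slipping gives ω = v/R, so the total kinetic energy is ½Mv² + ½Iω² = ½(1+k)Mv² = (5/6)Mv².
The vertical drop is h = L sinθ = 1.81 × sin32° = 0.9592 m.
Energy conservation: Mgh = (5/6)Mv², so v = √(2gh/(1+k)) = √(2 × 9.81 × 0.9592 / 1.667) ≈ 3.36 m/s.

v ≈ 3.36 m/s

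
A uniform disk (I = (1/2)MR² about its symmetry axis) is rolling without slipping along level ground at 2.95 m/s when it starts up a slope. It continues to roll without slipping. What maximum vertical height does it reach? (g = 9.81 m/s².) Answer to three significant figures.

h ≈ 0.665 m

With I = (1/2)MR², the ratio k = I/(MR²) is 0.5.
Pure rolling means v = ωR; then KE = ½Mv² + ½I(v/R)² = ½(1+k)Mv² = (3/4)Mv².
All of this converts to potential energy at the highest point: (3/4)Mv₀² = Mgh.
Thus h = (1+k)v₀²/(2g) = 1.5 × 2.95² / (2 × 9.81) ≈ 0.665 m.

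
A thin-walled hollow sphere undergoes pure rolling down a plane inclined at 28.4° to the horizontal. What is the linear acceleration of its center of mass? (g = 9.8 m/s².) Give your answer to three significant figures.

For this body I = (2/3)MR², i.e. k = I/(MR²) = 2/3.
Newton's second law down the slope: Mg sinθ − f = Ma. The torque equation fR = Iα (with α = a/R) gives f = kMa.
Eliminating f: Mg sinθ = (1+k)Ma, so a = g sinθ/(1+k) = 9.8 × sin28.4° / 1.667 ≈ 2.80 m/s².

a ≈ 2.80 m/s²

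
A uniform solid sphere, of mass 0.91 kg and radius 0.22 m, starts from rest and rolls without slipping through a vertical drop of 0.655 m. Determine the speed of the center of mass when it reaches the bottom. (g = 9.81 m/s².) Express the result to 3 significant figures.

Here I = (2/5)MR², so the shape factor k = I/(MR²) = 0.4.
Rolling without slipping gives ω = v/R, so the total kinetic energy is ½Mv² + ½Iω² = ½(1+k)Mv² = (7/10)Mv².
Energy conservation: Mgh = (7/10)Mv², so v = √(2gh/(1+k)) = √(2 × 9.81 × 0.655 / 1.4) ≈ 3.03 m/s.

v ≈ 3.03 m/s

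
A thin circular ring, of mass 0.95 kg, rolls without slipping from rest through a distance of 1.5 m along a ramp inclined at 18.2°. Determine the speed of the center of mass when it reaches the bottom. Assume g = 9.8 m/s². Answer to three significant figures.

With I = MR², the ratio k = I/(MR²) is 1.
The rolling condition ω = v/R makes the rotational term ½I(v/R)² = ½kMv², so KE_total = ½(1+k)Mv² = Mv².
The vertical drop is h = L sinθ = 1.5 × sin18.2° = 0.4685 m.
Energy conservation: Mgh = Mv², so v = √(2gh/(1+k)) = √(2 × 9.8 × 0.4685 / 2) ≈ 2.14 m/s.

v ≈ 2.14 m/s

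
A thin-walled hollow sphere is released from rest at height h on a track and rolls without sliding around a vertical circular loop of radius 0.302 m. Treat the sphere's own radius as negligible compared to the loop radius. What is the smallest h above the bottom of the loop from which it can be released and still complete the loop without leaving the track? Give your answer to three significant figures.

h_min ≈ 0.856 m

For this body I = (2/3)MR², i.e. k = I/(MR²) = 2/3.
At the top, contact is just lost when gravity alone supplies the centripetal force: Mg = Mv_top²/r, i.e. v_top² = gr.
With ω = v/R, the kinetic energy at speed v is ½(1+k)Mv² = (5/6)Mv².
Energy conservation from release (height h) to the top (height 2r): Mgh = Mg(2r) + (5/6)M·gr.
Thus h_min = 2r + (1+k)r/2 = r(2 + 1.667/2) = 0.302 × 2.833 ≈ 0.856 m.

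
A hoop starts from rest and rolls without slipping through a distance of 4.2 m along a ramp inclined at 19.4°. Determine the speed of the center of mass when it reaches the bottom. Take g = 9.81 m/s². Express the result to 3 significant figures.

v ≈ 3.70 m/s

For this body I = MR², i.e. k = I/(MR²) = 1.
Rolling without slipping gives ω = v/R, so the total kinetic energy is ½Mv² + ½Iω² = ½(1+k)Mv² = Mv².
The vertical drop is h = L sinθ = 4.2 × sin19.4° = 1.395 m.
Energy conservation: Mgh = Mv², so v = √(2gh/(1+k)) = √(2 × 9.81 × 1.395 / 2) ≈ 3.70 m/s.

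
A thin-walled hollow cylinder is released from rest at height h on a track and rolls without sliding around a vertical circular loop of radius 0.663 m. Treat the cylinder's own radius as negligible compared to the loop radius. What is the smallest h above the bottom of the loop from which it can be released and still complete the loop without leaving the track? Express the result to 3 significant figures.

The moment of inertia is MR², giving k ≡ I/(MR²) = 1.
At the top of the loop, the minimum-contact condition is Mg = Mv_top²/r, so v_top² = gr.
With ω = v/R, the kinetic energy at speed v is ½(1+k)Mv² = Mv².
Energy conservation from release (height h) to the top (height 2r): Mgh = Mg(2r) + M·gr.
Thus h_min = 2r + (1+k)r/2 = r(2 + 2/2) = 0.663 × 3 ≈ 1.99 m.

h_min ≈ 1.99 m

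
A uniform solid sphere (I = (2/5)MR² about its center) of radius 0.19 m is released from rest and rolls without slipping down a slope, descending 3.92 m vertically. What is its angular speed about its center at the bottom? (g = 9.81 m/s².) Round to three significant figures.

ω ≈ 39.0 rad/s

Here I = (2/5)MR², so the shape factor k = I/(MR²) = 0.4.
Pure rolling means v = ωR; then KE = ½Mv² + ½I(v/R)² = ½(1+k)Mv² = (7/10)Mv².
Energy conservation Mgh = ½(1+k)Mv² gives v = √(2gh/(1+k)) = √(2 × 9.81 × 3.92 / 1.4) = 7.412 m/s.
The angular speed follows from ω = v/R = 7.412/0.19 ≈ 39.0 rad/s.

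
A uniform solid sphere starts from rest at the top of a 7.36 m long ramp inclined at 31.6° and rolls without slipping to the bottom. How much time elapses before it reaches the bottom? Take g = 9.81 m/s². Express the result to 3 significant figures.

t ≈ 2.00 s

With I = (2/5)MR², the ratio k = I/(MR²) is 0.4.
Translational: Mg sinθ − f = Ma. Rotational about the CM: fR = Iα = kMRa, so f = kMa.
Hence a = g sinθ/(1+k) = 9.81×sin31.6°/1.4 = 3.672 m/s².
Starting from rest, L = ½at², so t = √(2L/a) = √(2×7.36/3.672) ≈ 2.00 s.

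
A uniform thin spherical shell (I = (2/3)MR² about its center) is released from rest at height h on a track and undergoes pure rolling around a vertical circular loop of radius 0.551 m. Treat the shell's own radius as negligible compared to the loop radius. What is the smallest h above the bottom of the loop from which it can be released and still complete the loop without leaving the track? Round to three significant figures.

h_min ≈ 1.56 m

The moment of inertia is (2/3)MR², giving k ≡ I/(MR²) = 2/3.
At the top of the loop, the minimum-contact condition is Mg = Mv_top²/r, so v_top² = gr.
With ω = v/R, the kinetic energy at speed v is ½(1+k)Mv² = (5/6)Mv².
Energy conservation from release (height h) to the top (height 2r): Mgh = Mg(2r) + (5/6)M·gr.
Thus h_min = 2r + (1+k)r/2 = r(2 + 1.667/2) = 0.551 × 2.833 ≈ 1.56 m.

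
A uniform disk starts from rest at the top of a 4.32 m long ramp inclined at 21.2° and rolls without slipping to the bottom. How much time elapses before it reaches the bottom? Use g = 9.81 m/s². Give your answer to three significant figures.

Here I = (1/2)MR², so the shape factor k = I/(MR²) = 0.5.
Along the incline Mg sinθ − f = Ma, and torque about the center fR = Iα = kMR²(a/R) gives f = kMa.
Hence a = g sinθ/(1+k) = 9.81×sin21.2°/1.5 = 2.365 m/s².
Starting from rest, L = ½at², so t = √(2L/a) = √(2×4.32/2.365) ≈ 1.91 s.

t ≈ 1.91 s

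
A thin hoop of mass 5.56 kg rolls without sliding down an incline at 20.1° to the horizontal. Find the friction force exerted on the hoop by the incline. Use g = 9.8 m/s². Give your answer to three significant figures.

With I = MR², the ratio k = I/(MR²) is 1.
Translational: Mg sinθ − f = Ma. Rotational about the CM: fR = Iα = kMRa, so f = kMa.
Combining, a = g sinθ/(1+k) and f = kMa = kMg sinθ/(1+k).
f = 1 × 5.56 × 9.8 × sin20.1° / 2 ≈ 9.36 N.

f ≈ 9.36 N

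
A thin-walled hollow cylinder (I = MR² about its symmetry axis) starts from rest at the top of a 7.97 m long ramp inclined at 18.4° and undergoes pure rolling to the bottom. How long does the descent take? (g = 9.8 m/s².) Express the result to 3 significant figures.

With I = MR², the ratio k = I/(MR²) is 1.
Translational: Mg sinθ − f = Ma. Rotational about the CM: fR = Iα = kMRa, so f = kMa.
Hence a = g sinθ/(1+k) = 9.8×sin18.4°/2 = 1.547 m/s².
Starting from rest, L = ½at², so t = √(2L/a) = √(2×7.97/1.547) ≈ 3.21 s.

t ≈ 3.21 s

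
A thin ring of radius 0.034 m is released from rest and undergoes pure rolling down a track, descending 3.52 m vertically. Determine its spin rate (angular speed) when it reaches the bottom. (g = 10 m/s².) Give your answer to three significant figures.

ω ≈ 174 rad/s

For this body I = MR², i.e. k = I/(MR²) = 1.
Rolling without slipping gives ω = v/R, so the total kinetic energy is ½Mv² + ½Iω² = ½(1+k)Mv² = Mv².
Energy conservation Mgh = ½(1+k)Mv² gives v = √(2gh/(1+k)) = √(2 × 10 × 3.52 / 2) = 5.933 m/s.
Then ω = v/R = 5.933 / 0.034 ≈ 174 rad/s.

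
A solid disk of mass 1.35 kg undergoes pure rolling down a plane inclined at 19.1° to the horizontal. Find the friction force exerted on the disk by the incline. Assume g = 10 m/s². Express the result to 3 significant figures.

f ≈ 1.47 N

With I = (1/2)MR², the ratio k = I/(MR²) is 0.5.
Translational: Mg sinθ − f = Ma. Rotational about the CM: fR = Iα = kMRa, so f = kMa.
Combining, a = g sinθ/(1+k) and f = kMa = kMg sinθ/(1+k).
f = 0.5 × 1.35 × 10 × sin19.1° / 1.5 ≈ 1.47 N.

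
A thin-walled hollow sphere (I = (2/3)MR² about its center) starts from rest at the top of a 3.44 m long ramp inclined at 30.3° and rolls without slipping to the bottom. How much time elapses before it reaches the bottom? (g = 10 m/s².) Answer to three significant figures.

t ≈ 1.51 s

The moment of inertia is (2/3)MR², giving k ≡ I/(MR²) = 2/3.
Translational: Mg sinθ − f = Ma. Rotational about the CM: fR = Iα = kMRa, so f = kMa.
Hence a = g sinθ/(1+k) = 10×sin30.3°/1.667 = 3.027 m/s².
Starting from rest, L = ½at², so t = √(2L/a) = √(2×3.44/3.027) ≈ 1.51 s.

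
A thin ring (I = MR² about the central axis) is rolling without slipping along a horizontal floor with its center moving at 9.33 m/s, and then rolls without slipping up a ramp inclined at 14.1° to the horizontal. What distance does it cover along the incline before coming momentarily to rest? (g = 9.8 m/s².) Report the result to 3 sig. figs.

For this body I = MR², i.e. k = I/(MR²) = 1.
Since it rolls without slipping, ω = v/R and KE = ½Mv² + ½Iω² = ½(1+k)Mv² = Mv².
Setting this equal to Mgh gives the vertical rise h = (1+k)v₀²/(2g) = 2×9.33²/(2×9.8) = 8.883 m.
The distance along the slope is d = h/sinθ = 8.883/sin14.1° ≈ 36.5 m.

d ≈ 36.5 m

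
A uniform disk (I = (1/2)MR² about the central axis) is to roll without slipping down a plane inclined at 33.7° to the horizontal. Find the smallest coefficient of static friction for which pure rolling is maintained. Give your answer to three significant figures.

With I = (1/2)MR², the ratio k = I/(MR²) is 0.5.
Translational: Mg sinθ − f = Ma. Rotational about the CM: fR = Iα = kMRa, so f = kMa.
These give a = g sinθ/(1+k) and the required friction f = kMg sinθ/(1+k).
With N = Mg cosθ, the no-slip condition f ≤ μN gives μ_min = f/N = k tanθ/(1+k).
μ_min = 0.5 × tan33.7° / 1.5 ≈ 0.222.

μ_min ≈ 0.222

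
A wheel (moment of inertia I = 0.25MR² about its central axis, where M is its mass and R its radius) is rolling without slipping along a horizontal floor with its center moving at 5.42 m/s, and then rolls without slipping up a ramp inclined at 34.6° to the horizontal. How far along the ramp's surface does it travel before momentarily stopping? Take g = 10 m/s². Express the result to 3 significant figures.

With I = 0.25MR², the ratio k = I/(MR²) is 0.25.
Since it rolls without slipping, ω = v/R and KE = ½Mv² + ½Iω² = ½(1+k)Mv² = (5/8)Mv².
Setting this equal to Mgh gives the vertical rise h = (1+k)v₀²/(2g) = 1.25×5.42²/(2×10) = 1.836 m.
The distance along the slope is d = h/sinθ = 1.836/sin34.6° ≈ 3.23 m.

d ≈ 3.23 m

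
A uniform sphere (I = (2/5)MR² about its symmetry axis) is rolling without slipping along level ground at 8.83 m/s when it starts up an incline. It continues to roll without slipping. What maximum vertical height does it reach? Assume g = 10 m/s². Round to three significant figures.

For this body I = (2/5)MR², i.e. k = I/(MR²) = 0.4.
Since it rolls without slipping, ω = v/R and KE = ½Mv² + ½Iω² = ½(1+k)Mv² = (7/10)Mv².
At the top the kinetic energy is zero, so (7/10)Mv₀² = Mgh.
Thus h = (1+k)v₀²/(2g) = 1.4 × 8.83² / (2 × 10) ≈ 5.46 m.

h ≈ 5.46 m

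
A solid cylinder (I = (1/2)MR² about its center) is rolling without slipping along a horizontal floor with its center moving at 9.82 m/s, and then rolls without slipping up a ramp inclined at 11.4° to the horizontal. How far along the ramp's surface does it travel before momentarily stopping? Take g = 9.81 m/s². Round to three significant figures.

d ≈ 37.3 m

For this body I = (1/2)MR², i.e. k = I/(MR²) = 0.5.
Rolling without slipping gives ω = v/R, so the total kinetic energy is ½Mv² + ½Iω² = ½(1+k)Mv² = (3/4)Mv².
Setting this equal to Mgh gives the vertical rise h = (1+k)v₀²/(2g) = 1.5×9.82²/(2×9.81) = 7.373 m.
Along the incline, d = h/sinθ = 7.373/sin11.4° ≈ 37.3 m.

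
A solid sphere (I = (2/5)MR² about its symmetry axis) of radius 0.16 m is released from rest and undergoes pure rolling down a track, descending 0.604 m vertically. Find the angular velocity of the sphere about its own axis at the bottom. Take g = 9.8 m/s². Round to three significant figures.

For this body I = (2/5)MR², i.e. k = I/(MR²) = 0.4.
Rolling without slipping gives ω = v/R, so the total kinetic energy is ½Mv² + ½Iω² = ½(1+k)Mv² = (7/10)Mv².
Energy conservation Mgh = ½(1+k)Mv² gives v = √(2gh/(1+k)) = √(2 × 9.8 × 0.604 / 1.4) = 2.908 m/s.
The angular speed follows from ω = v/R = 2.908/0.16 ≈ 18.2 rad/s.

ω ≈ 18.2 rad/s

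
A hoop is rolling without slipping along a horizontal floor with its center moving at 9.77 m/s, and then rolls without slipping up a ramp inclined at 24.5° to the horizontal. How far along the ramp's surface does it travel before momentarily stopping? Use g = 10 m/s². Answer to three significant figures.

With I = MR², the ratio k = I/(MR²) is 1.
Rolling without slipping gives ω = v/R, so the total kinetic energy is ½Mv² + ½Iω² = ½(1+k)Mv² = Mv².
Setting this equal to Mgh gives the vertical rise h = (1+k)v₀²/(2g) = 2×9.77²/(2×10) = 9.545 m.
The distance along the slope is d = h/sinθ = 9.545/sin24.5° ≈ 23.0 m.

d ≈ 23.0 m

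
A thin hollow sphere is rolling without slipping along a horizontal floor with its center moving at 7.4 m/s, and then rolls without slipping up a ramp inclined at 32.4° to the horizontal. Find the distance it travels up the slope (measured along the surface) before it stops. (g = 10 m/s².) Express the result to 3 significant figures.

With I = (2/3)MR², the ratio k = I/(MR²) is 2/3.
Rolling without slipping gives ω = v/R, so the total kinetic energy is ½Mv² + ½Iω² = ½(1+k)Mv² = (5/6)Mv².
Setting this equal to Mgh gives the vertical rise h = (1+k)v₀²/(2g) = 1.667×7.4²/(2×10) = 4.563 m.
The distance along the slope is d = h/sinθ = 4.563/sin32.4° ≈ 8.52 m.

d ≈ 8.52 m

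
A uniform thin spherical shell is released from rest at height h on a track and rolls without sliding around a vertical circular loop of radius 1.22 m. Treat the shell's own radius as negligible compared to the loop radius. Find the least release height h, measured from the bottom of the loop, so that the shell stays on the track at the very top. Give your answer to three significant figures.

The moment of inertia is (2/3)MR², giving k ≡ I/(MR²) = 2/3.
At the top, contact is just lost when gravity alone supplies the centripetal force: Mg = Mv_top²/r, i.e. v_top² = gr.
With ω = v/R, the kinetic energy at speed v is ½(1+k)Mv² = (5/6)Mv².
Energy conservation from release (height h) to the top (height 2r): Mgh = Mg(2r) + (5/6)M·gr.
Thus h_min = 2r + (1+k)r/2 = r(2 + 1.667/2) = 1.22 × 2.833 ≈ 3.46 m.

h_min ≈ 3.46 m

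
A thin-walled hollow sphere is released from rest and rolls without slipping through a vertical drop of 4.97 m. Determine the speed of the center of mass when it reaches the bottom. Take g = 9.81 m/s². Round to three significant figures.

With I = (2/3)MR², the ratio k = I/(MR²) is 2/3.
The rolling condition ω = v/R makes the rotational term ½I(v/R)² = ½kMv², so KE_total = ½(1+k)Mv² = (5/6)Mv².
Setting Mgh = (5/6)Mv² gives v = √(2gh/(1+k)) = √(2·9.81·4.97/1.667) ≈ 7.65 m/s.

v ≈ 7.65 m/s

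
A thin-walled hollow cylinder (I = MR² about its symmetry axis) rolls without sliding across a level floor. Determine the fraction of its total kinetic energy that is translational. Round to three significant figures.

fraction ≈ 0.500

For this body I = MR², i.e. k = I/(MR²) = 1.
With ω = v/R, KE_trans = ½Mv² and KE_rot = ½Iω² = ½kMv², so KE_total = ½(1+k)Mv².
The translational fraction is therefore 1/(1+k) = 1/2 ≈ 0.500.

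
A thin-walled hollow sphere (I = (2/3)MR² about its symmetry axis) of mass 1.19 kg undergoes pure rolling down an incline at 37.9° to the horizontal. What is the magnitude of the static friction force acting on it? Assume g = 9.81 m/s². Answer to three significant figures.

The moment of inertia is (2/3)MR², giving k ≡ I/(MR²) = 2/3.
Newton's second law down the slope: Mg sinθ − f = Ma. The torque equation fR = Iα (with α = a/R) gives f = kMa.
Combining, a = g sinθ/(1+k) and f = kMa = kMg sinθ/(1+k).
f = (2/3) × 1.19 × 9.81 × sin37.9° / 1.667 ≈ 2.87 N.

f ≈ 2.87 N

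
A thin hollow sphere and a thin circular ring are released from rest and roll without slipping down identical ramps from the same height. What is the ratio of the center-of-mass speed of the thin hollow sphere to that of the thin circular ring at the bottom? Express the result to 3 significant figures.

v_ratio ≈ 1.10

Each satisfies Mgh = ½(1+k)Mv² with k = I/(MR²), so v ∝ 1/√(1+k).
For the thin hollow sphere k = 2/3; for the thin circular ring k = 1.
v₁/v₂ = √((1+k₂)/(1+k₁)) = √(2/1.667) ≈ 1.10.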